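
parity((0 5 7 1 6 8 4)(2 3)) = odd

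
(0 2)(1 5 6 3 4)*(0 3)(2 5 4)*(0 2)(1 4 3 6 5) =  (0 1 3)(2 6)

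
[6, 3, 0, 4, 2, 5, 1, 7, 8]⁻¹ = [2, 6, 4, 1, 3, 5, 0, 7, 8]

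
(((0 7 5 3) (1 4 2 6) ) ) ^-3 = (0 7 5 3) (1 4 2 6) 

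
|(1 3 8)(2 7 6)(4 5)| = 6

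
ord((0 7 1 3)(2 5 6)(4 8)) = 12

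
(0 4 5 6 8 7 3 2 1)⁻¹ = (0 1 2 3 7 8 6 5 4)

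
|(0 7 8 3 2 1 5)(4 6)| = 14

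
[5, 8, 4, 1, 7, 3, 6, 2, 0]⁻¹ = [8, 3, 7, 5, 2, 0, 6, 4, 1]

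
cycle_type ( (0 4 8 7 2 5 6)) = 7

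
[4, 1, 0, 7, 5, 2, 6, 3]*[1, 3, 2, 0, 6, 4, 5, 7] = [6, 3, 1, 7, 4, 2, 5, 0]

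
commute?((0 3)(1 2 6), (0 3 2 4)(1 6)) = no:(0 3)(1 2 6)*(0 3 2 4)(1 6) = (0 2 1 4), (0 3 2 4)(1 6)*(0 3)(1 2 6) = (2 4 3 6)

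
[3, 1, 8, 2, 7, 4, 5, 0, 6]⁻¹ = [7, 1, 3, 0, 5, 6, 8, 4, 2]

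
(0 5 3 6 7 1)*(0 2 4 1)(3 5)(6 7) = (0 3 7)(1 2 4)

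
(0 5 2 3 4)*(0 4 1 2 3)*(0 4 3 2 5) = (1 5 2 4 3)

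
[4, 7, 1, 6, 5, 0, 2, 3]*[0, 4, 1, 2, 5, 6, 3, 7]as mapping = [0→5, 1→7, 2→4, 3→3, 4→6, 5→0, 6→1, 7→2]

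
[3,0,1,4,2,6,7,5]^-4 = [3,0,1,4,2,7,5,6]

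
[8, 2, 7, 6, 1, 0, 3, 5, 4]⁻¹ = [5, 4, 1, 6, 8, 7, 3, 2, 0]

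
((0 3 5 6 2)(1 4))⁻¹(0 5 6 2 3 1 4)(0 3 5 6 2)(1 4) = (0 5 4 1 3 6 2)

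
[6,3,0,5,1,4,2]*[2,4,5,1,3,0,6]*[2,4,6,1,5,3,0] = [0,4,6,2,5,1,3]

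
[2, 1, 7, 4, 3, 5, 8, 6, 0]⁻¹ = [8, 1, 0, 4, 3, 5, 7, 2, 6]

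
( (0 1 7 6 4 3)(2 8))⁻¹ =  (0 3 4 6 7 1)(2 8)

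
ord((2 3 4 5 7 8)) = 6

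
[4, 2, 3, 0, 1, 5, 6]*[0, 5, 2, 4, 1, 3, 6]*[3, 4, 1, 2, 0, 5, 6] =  [4, 1, 0, 3, 5, 2, 6]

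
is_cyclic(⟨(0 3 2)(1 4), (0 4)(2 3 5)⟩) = no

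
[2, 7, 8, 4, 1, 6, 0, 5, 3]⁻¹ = [6, 4, 0, 8, 3, 7, 5, 1, 2]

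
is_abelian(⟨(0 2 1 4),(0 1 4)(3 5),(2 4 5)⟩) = no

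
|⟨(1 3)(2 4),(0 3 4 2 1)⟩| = 10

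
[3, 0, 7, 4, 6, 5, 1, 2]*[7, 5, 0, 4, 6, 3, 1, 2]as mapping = [0→4, 1→7, 2→2, 3→6, 4→1, 5→3, 6→5, 7→0]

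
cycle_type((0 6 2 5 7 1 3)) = 7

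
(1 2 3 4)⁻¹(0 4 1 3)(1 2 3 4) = (0 1 2 4)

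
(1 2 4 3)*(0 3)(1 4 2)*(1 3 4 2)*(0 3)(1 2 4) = (0 1)(3 4)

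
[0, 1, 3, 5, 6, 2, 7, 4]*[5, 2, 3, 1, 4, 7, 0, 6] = [5, 2, 1, 7, 0, 3, 6, 4]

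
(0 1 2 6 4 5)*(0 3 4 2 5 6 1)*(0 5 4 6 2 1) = (0 5 3 6 1 4 2)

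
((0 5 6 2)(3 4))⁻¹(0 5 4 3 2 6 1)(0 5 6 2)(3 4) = (0 2 1 5 6 3 4)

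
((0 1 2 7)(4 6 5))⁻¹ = (0 7 2 1)(4 5 6)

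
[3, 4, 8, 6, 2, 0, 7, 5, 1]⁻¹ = [5, 8, 4, 0, 1, 7, 3, 6, 2]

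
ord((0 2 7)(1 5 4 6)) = 12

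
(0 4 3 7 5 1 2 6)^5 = (0 1 3 6 5 4 2 7)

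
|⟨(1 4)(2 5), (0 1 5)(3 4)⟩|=720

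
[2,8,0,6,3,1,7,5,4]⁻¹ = [2,5,0,4,8,7,3,6,1]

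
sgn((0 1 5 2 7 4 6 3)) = -1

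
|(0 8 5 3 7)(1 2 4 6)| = 20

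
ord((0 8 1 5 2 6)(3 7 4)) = 6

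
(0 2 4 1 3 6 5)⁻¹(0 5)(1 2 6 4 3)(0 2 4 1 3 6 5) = (0 2)(1 6 3 4 5)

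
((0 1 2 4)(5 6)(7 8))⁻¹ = (0 4 2 1)(5 6)(7 8)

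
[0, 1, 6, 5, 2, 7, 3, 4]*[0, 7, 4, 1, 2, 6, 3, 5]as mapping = [0→0, 1→7, 2→3, 3→6, 4→4, 5→5, 6→1, 7→2]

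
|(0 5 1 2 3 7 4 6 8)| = 9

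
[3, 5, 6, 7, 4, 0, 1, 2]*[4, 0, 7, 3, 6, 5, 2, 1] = [3, 5, 2, 1, 6, 4, 0, 7]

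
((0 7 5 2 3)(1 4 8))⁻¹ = (0 3 2 5 7)(1 8 4)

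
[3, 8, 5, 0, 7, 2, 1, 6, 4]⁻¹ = [3, 6, 5, 0, 8, 2, 7, 4, 1]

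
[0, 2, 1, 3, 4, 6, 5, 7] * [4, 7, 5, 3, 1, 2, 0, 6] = [4, 5, 7, 3, 1, 0, 2, 6]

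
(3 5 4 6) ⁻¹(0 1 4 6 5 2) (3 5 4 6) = (0 1 6 3 4 2) 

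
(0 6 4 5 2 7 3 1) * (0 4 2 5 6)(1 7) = (1 4 6 2)(3 7)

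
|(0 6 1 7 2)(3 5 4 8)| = 20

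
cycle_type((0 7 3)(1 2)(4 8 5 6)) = 2.3.4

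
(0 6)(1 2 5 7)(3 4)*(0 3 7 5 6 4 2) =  (0 4 7 1)(2 6 3)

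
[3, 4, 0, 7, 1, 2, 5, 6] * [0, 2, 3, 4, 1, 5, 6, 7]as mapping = [0→4, 1→1, 2→0, 3→7, 4→2, 5→3, 6→5, 7→6]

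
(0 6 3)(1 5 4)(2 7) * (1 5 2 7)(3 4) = (0 6 4 5 3)(1 2)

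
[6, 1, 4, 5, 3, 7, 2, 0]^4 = [3, 1, 7, 6, 0, 2, 5, 4]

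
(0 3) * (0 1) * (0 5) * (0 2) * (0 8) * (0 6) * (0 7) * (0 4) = (0 3 1 5 2 8 6 7 4)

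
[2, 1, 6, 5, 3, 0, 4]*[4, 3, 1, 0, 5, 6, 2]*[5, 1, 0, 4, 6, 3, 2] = [1, 4, 0, 2, 5, 6, 3]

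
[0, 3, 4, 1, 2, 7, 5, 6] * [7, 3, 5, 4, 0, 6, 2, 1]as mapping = [0→7, 1→4, 2→0, 3→3, 4→5, 5→1, 6→6, 7→2]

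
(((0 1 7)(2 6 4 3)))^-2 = (0 1 7)(2 4)(3 6)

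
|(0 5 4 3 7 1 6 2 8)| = 9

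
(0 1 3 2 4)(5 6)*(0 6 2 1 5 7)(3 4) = (0 5 2 3 1 4 6 7)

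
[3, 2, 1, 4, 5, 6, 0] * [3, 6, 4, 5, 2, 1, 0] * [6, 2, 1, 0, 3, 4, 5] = [4, 3, 5, 1, 2, 6, 0]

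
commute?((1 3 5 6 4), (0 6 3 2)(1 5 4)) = no:(1 3 5 6 4)*(0 6 3 2)(1 5 4) = (0 6 1 2)(3 4 5), (0 6 3 2)(1 5 4)*(1 3 5 6 4) = (0 4 3 2)(1 6 5)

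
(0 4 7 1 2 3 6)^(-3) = (0 2 4 3 7 6 1)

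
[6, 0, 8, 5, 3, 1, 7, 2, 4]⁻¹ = [1, 5, 7, 4, 8, 3, 0, 6, 2]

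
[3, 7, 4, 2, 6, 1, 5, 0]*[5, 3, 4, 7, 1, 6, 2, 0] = [7, 0, 1, 4, 2, 3, 6, 5]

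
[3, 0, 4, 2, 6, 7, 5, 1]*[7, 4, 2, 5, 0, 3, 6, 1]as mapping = [0→5, 1→7, 2→0, 3→2, 4→6, 5→1, 6→3, 7→4]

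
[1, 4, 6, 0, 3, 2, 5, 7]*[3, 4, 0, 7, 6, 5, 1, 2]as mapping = [0→4, 1→6, 2→1, 3→3, 4→7, 5→0, 6→5, 7→2]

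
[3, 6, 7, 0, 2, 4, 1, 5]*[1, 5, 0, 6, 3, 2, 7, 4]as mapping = [0→6, 1→7, 2→4, 3→1, 4→0, 5→3, 6→5, 7→2]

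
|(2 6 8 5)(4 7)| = 4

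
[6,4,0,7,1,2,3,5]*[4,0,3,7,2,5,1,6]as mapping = [0→1,1→2,2→4,3→6,4→0,5→3,6→7,7→5]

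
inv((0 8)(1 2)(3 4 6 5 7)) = (0 8)(1 2)(3 7 5 6 4)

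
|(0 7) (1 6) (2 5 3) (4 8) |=6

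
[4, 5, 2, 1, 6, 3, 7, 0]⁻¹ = [7, 3, 2, 5, 0, 1, 4, 6]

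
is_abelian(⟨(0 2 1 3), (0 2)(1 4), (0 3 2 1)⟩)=no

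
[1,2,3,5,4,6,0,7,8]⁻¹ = [6,0,1,2,4,3,5,7,8]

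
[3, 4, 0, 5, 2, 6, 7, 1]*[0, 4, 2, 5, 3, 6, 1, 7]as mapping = [0→5, 1→3, 2→0, 3→6, 4→2, 5→1, 6→7, 7→4]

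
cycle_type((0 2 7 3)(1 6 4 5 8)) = 4.5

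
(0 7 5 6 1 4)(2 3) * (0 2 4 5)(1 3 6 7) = (0 1 5 7)(2 6 3 4)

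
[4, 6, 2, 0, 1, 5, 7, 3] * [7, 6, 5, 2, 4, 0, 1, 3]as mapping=[0→4, 1→1, 2→5, 3→7, 4→6, 5→0, 6→3, 7→2]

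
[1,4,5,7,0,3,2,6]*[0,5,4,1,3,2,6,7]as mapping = [0→5,1→3,2→2,3→7,4→0,5→1,6→4,7→6]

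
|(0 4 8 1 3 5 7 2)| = 8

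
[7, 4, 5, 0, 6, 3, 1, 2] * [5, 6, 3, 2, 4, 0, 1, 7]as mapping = [0→7, 1→4, 2→0, 3→5, 4→1, 5→2, 6→6, 7→3]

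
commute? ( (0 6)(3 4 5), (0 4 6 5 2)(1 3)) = no: (0 6)(3 4 5) * (0 4 6 5 2)(1 3) = (0 5 1 3 6 4 2), (0 4 6 5 2)(1 3) * (0 6)(3 4 5) = (0 5 2 6 3 1 4)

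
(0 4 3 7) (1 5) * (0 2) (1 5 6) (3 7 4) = (0 3 4 7 2) (1 6) 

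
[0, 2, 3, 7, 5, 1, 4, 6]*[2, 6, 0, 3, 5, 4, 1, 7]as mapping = [0→2, 1→0, 2→3, 3→7, 4→4, 5→6, 6→5, 7→1]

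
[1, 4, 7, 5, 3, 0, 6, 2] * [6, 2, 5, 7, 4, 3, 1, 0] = [2, 4, 0, 3, 7, 6, 1, 5]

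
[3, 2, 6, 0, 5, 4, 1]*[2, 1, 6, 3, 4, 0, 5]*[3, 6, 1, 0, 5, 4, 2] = [0, 2, 4, 1, 3, 5, 6]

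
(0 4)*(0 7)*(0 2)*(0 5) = (0 4 7 2 5)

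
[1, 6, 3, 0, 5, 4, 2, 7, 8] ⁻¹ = [3, 0, 6, 2, 5, 4, 1, 7, 8] 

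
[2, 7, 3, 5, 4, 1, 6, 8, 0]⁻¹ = [8, 5, 0, 2, 4, 3, 6, 1, 7]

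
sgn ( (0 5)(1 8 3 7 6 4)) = 1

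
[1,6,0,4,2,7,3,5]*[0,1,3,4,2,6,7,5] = [1,7,0,2,3,5,4,6]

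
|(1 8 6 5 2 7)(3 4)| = 6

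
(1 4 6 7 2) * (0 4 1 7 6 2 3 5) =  (0 4 2 7 3 5)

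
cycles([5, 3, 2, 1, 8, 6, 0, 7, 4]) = (0 5 6)(1 3)(4 8)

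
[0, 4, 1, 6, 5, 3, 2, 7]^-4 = [0, 5, 4, 2, 3, 6, 1, 7]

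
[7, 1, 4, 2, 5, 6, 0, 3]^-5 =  [3, 1, 5, 4, 6, 0, 7, 2]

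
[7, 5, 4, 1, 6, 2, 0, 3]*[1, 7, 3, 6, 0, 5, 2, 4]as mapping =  [0→4, 1→5, 2→0, 3→7, 4→2, 5→3, 6→1, 7→6]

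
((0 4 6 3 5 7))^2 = (0 6 5)(3 7 4)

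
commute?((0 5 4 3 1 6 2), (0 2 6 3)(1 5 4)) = no:(0 5 4 3 1 6 2)*(0 2 6 3)(1 5 4) = (0 4)(1 3 5), (0 2 6 3)(1 5 4)*(0 5 4 3 1 6 2) = (1 4 6)(3 5)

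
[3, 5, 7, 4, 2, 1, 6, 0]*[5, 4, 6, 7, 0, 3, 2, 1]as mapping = [0→7, 1→3, 2→1, 3→0, 4→6, 5→4, 6→2, 7→5]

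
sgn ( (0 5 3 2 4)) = 1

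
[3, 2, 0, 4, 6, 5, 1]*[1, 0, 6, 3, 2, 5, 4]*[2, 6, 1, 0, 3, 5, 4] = [0, 4, 6, 1, 3, 5, 2]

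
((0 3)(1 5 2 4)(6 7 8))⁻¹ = (0 3)(1 4 2 5)(6 8 7)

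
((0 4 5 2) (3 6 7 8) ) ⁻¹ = (0 2 5 4) (3 8 7 6) 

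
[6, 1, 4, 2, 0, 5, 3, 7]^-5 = [0, 1, 2, 3, 4, 5, 6, 7]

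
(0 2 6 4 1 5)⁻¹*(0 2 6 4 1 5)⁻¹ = (0 1 6)(2 5 4)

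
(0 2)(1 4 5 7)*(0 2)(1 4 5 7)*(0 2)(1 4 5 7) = (0 2)(1 7 5 4)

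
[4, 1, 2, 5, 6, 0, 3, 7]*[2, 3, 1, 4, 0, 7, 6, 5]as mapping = [0→0, 1→3, 2→1, 3→7, 4→6, 5→2, 6→4, 7→5]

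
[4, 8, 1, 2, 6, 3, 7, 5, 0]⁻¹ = [8, 2, 3, 5, 0, 7, 4, 6, 1]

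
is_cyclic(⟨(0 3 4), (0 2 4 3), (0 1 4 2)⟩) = no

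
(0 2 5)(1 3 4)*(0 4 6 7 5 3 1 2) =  (2 3 6 7 5 4)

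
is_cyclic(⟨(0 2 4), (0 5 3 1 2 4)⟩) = no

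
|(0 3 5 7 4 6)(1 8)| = 6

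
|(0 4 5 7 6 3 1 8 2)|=9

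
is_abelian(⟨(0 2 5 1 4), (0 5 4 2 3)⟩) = no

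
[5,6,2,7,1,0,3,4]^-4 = [0,6,2,7,1,5,3,4]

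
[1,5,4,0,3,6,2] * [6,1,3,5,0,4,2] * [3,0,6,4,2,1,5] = [0,2,3,5,1,6,4]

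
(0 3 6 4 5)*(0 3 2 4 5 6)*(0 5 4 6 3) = (0 2 6 4 3 5)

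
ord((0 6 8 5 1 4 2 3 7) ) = 9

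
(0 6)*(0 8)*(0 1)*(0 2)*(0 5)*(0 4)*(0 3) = (0 6 8 1 2 5 4 3) 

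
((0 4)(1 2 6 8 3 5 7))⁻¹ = (0 4)(1 7 5 3 8 6 2)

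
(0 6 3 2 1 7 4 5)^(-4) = (0 1)(2 5)(3 4)(6 7)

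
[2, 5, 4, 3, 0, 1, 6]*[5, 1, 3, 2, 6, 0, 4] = [3, 0, 6, 2, 5, 1, 4]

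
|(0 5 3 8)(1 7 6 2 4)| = 20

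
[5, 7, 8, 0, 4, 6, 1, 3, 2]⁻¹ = [3, 6, 8, 7, 4, 0, 5, 1, 2]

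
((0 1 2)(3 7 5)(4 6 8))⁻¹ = (0 2 1)(3 5 7)(4 8 6)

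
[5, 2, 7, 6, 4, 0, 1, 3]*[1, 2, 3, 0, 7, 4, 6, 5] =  [4, 3, 5, 6, 7, 1, 2, 0]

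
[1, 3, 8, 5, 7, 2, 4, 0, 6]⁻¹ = [7, 0, 5, 1, 6, 3, 8, 4, 2]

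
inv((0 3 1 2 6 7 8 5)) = (0 5 8 7 6 2 1 3)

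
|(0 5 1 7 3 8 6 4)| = 8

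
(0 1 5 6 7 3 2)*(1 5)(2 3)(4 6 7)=(0 5 7 2)(4 6)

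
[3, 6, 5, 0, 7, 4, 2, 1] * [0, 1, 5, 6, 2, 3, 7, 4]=[6, 7, 3, 0, 4, 2, 5, 1] 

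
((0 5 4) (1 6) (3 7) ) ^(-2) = (0 5 4) 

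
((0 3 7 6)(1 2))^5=(0 3 7 6)(1 2)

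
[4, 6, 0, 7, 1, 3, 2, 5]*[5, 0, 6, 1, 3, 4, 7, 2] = [3, 7, 5, 2, 0, 1, 6, 4]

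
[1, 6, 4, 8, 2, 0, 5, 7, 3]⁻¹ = [5, 0, 4, 8, 2, 6, 1, 7, 3]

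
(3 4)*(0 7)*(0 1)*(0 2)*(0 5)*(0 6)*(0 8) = (0 7 1 2 5 6 8)(3 4)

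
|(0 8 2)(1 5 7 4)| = 12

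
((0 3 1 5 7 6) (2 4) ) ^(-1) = (0 6 7 5 1 3) (2 4) 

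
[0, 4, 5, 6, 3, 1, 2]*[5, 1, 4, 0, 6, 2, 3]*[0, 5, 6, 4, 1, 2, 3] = [2, 3, 6, 4, 0, 5, 1]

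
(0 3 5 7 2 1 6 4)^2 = (0 5 2 6)(1 4 3 7)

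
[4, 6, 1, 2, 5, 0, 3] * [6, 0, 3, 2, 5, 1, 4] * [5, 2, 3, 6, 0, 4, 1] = [4, 0, 5, 6, 2, 1, 3]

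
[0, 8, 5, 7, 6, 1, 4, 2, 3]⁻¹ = [0, 5, 7, 8, 6, 2, 4, 3, 1]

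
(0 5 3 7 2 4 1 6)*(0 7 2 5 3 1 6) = (0 3 2 4 6 7 5 1)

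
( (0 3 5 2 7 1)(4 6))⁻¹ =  (0 1 7 2 5 3)(4 6)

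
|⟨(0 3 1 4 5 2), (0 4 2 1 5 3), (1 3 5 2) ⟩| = 720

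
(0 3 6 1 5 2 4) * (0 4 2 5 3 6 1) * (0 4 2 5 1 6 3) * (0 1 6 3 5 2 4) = (0 5 6)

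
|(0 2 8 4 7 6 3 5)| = 8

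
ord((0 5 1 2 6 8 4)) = 7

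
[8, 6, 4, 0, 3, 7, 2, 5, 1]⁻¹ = [3, 8, 6, 4, 2, 7, 1, 5, 0]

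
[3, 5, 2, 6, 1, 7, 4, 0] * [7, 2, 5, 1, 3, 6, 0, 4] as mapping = [0→1, 1→6, 2→5, 3→0, 4→2, 5→4, 6→3, 7→7] 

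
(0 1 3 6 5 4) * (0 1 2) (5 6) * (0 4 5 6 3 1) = (0 2 4) (3 6) 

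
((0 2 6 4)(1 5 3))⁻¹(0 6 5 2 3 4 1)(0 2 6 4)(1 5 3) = (0 5 2 4 3 6 1)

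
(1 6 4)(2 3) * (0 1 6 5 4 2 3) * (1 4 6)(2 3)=(0 4 1 5 6 3 2)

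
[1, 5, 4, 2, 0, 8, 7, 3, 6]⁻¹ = [4, 0, 3, 7, 2, 1, 8, 6, 5]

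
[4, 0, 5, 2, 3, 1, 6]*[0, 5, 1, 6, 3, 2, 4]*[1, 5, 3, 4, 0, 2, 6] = [4, 1, 3, 5, 6, 2, 0]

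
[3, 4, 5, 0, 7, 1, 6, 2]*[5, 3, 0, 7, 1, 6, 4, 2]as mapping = [0→7, 1→1, 2→6, 3→5, 4→2, 5→3, 6→4, 7→0]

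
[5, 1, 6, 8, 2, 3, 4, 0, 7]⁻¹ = [7, 1, 4, 5, 6, 0, 2, 8, 3]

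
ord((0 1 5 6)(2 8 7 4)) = 4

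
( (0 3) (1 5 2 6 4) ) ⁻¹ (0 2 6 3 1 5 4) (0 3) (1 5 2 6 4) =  (0 5 2 1 3 6 4) 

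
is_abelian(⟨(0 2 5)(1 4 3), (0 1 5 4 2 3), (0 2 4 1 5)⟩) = no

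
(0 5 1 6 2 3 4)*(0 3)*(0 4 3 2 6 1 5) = (2 4)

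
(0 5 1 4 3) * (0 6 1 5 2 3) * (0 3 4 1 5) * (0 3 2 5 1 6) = (0 5 3)(1 6)(2 4)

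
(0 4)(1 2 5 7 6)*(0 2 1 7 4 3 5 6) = (0 3 5 4 2 6 7)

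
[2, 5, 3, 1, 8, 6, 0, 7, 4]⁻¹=[6, 3, 0, 2, 8, 1, 5, 7, 4]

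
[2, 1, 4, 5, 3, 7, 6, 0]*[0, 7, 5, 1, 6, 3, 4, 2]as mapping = [0→5, 1→7, 2→6, 3→3, 4→1, 5→2, 6→4, 7→0]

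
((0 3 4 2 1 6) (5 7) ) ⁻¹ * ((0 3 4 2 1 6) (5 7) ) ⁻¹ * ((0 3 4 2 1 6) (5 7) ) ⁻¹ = (0 2) (1 3) (4 6) (5 7) 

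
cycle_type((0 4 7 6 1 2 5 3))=8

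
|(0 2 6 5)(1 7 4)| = 12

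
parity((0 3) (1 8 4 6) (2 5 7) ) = even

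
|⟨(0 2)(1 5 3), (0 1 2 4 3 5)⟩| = 720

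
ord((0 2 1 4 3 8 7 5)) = 8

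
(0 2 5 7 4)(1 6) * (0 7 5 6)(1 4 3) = (0 2 6 4 7 3 1)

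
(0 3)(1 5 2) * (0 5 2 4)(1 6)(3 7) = (0 7 3 5 4)(1 2 6)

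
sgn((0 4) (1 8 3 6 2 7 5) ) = -1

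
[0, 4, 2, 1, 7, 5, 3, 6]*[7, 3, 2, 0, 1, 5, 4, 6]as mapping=[0→7, 1→1, 2→2, 3→3, 4→6, 5→5, 6→0, 7→4]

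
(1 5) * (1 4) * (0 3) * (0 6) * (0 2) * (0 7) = (0 3 6 2 7)(1 5 4)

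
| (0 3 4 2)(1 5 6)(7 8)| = 12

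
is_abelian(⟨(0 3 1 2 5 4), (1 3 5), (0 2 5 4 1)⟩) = no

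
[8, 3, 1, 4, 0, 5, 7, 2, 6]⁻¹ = [4, 2, 7, 1, 3, 5, 8, 6, 0]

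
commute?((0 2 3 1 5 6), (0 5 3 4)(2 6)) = no:(0 2 3 1 5 6) * (0 5 3 4)(2 6) = (0 6 5 2 4)(1 3), (0 5 3 4)(2 6) * (0 2 3 1 5 6) = (0 6 3 4 2)(1 5)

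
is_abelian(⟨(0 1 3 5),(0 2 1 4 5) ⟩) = no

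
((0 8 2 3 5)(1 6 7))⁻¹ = (0 5 3 2 8)(1 7 6)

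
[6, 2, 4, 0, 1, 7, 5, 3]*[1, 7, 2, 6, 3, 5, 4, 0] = [4, 2, 3, 1, 7, 0, 5, 6]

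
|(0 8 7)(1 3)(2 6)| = 6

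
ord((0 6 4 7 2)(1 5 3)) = 15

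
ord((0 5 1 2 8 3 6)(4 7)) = 14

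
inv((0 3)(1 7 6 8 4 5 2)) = (0 3)(1 2 5 4 8 6 7)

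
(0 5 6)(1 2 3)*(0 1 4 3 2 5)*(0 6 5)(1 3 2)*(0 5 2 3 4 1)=(0 6 4 3 1 5 2)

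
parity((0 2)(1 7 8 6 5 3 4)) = odd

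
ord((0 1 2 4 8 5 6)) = 7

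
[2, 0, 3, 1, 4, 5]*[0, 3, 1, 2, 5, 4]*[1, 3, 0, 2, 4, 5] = [3, 1, 0, 2, 5, 4]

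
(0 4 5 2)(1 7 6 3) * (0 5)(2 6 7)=(0 4)(1 2 5 6 3)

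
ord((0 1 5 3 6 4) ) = 6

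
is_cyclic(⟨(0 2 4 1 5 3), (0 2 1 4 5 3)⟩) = no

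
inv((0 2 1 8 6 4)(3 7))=(0 4 6 8 1 2)(3 7)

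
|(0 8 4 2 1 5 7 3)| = 8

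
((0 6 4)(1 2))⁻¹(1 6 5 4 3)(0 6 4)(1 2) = (0 3 2 4 5)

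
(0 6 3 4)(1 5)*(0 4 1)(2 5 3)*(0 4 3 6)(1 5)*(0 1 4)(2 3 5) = (0 1 6 3 2 4 5)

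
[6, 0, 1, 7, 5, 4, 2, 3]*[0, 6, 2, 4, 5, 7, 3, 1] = [3, 0, 6, 1, 7, 5, 2, 4]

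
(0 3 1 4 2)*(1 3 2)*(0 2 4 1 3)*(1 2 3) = (0 4 1 2 3)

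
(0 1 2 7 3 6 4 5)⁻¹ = (0 5 4 6 3 7 2 1)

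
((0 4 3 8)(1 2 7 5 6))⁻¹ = (0 8 3 4)(1 6 5 7 2)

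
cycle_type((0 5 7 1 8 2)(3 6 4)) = 3.6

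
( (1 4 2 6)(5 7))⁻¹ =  (1 6 2 4)(5 7)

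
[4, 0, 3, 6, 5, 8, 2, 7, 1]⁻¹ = [1, 8, 6, 2, 0, 4, 3, 7, 5]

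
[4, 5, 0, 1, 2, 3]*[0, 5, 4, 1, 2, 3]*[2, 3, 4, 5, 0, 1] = [4, 5, 2, 1, 0, 3]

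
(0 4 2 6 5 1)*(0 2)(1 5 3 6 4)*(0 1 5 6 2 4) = (0 5 6 3 2)(1 4)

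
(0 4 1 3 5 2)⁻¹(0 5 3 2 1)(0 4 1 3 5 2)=(0 3 4 2 5)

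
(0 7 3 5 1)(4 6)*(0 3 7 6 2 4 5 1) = (0 6 5)(1 3)(2 4)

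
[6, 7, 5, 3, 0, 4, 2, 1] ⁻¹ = [4, 7, 6, 3, 5, 2, 0, 1] 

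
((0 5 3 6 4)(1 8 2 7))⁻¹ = (0 4 6 3 5)(1 7 2 8)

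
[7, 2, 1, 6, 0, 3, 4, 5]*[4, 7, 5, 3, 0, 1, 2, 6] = [6, 5, 7, 2, 4, 3, 0, 1]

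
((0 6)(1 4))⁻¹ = (0 6)(1 4)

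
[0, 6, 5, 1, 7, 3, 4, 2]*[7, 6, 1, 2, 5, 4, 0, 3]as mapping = [0→7, 1→0, 2→4, 3→6, 4→3, 5→2, 6→5, 7→1]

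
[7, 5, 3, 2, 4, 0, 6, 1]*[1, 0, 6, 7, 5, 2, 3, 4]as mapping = [0→4, 1→2, 2→7, 3→6, 4→5, 5→1, 6→3, 7→0]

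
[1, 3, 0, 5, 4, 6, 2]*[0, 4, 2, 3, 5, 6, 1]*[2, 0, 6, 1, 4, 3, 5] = [4, 1, 2, 5, 3, 0, 6]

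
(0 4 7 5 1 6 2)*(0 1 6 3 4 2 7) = (0 2 1 3 4)(5 6 7)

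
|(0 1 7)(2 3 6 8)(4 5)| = 12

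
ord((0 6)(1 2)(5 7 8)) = 6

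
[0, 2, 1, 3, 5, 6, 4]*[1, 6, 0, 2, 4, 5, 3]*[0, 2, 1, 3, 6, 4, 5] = [2, 0, 5, 1, 4, 3, 6]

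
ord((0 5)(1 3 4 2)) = 4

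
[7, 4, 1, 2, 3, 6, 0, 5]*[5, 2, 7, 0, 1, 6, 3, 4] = [4, 1, 2, 7, 0, 3, 5, 6]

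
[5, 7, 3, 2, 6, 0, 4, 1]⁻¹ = [5, 7, 3, 2, 6, 0, 4, 1]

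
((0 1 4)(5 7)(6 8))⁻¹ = (0 4 1)(5 7)(6 8)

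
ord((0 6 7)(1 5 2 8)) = 12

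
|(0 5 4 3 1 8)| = 6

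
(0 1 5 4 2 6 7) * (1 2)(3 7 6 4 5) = (0 2 4 1 3 7)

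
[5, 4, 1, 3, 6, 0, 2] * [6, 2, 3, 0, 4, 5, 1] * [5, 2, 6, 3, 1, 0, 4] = [0, 1, 6, 5, 2, 4, 3]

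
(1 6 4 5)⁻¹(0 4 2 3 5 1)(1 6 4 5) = (0 5 2 3 1 6)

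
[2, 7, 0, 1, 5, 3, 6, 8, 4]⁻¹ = [2, 3, 0, 5, 8, 4, 6, 1, 7]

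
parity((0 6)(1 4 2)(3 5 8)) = odd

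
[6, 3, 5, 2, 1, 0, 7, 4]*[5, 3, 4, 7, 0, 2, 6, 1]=[6, 7, 2, 4, 3, 5, 1, 0] 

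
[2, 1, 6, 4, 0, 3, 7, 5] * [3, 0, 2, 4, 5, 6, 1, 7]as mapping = [0→2, 1→0, 2→1, 3→5, 4→3, 5→4, 6→7, 7→6]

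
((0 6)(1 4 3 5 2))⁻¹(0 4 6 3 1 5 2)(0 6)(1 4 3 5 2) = (0 5 4 2 1 6 3)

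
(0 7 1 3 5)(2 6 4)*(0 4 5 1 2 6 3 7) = (1 7 2 3)(4 6 5)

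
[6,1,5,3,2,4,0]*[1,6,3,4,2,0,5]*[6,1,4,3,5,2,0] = [2,0,6,5,3,4,1]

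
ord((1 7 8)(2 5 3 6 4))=15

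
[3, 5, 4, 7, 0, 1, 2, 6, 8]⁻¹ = [4, 5, 6, 0, 2, 1, 7, 3, 8]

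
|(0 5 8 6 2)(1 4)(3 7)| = 10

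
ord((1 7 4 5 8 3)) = 6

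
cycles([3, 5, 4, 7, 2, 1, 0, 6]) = (0 3 7 6)(1 5)(2 4)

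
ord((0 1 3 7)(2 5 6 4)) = 4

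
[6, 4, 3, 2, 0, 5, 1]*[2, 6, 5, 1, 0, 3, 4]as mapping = [0→4, 1→0, 2→1, 3→5, 4→2, 5→3, 6→6]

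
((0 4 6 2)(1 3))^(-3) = (0 4 6 2)(1 3)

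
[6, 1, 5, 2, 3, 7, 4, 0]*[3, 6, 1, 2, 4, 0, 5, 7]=[5, 6, 0, 1, 2, 7, 4, 3]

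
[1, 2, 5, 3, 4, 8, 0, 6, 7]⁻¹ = [6, 0, 1, 3, 4, 2, 7, 8, 5]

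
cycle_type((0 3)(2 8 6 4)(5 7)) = 2^2.4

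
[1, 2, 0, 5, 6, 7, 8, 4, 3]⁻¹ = [2, 0, 1, 8, 7, 3, 4, 5, 6]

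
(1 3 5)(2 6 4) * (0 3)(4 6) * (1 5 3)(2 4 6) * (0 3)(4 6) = (0 1 3)(2 4 6)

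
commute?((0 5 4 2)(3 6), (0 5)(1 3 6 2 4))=no:(0 5 4 2)(3 6) * (0 5)(1 3 6 2 4)=(1 3 2 5), (0 5)(1 3 6 2 4) * (0 5 4 2)(3 6)=(0 4 1 6)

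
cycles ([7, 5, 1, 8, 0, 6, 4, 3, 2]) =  (0 7 3 8 2 1 5 6 4)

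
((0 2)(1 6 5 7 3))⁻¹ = (0 2)(1 3 7 5 6)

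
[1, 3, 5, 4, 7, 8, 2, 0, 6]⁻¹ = [7, 0, 6, 1, 3, 2, 8, 4, 5]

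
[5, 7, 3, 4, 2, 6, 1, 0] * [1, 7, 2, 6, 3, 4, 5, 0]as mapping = [0→4, 1→0, 2→6, 3→3, 4→2, 5→5, 6→7, 7→1]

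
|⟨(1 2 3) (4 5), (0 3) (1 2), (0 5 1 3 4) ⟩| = 720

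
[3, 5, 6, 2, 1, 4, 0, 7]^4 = [0, 5, 2, 3, 1, 4, 6, 7]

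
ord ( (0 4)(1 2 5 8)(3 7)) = 4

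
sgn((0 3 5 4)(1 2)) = 1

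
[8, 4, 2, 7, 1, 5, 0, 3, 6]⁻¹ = [6, 4, 2, 7, 1, 5, 8, 3, 0]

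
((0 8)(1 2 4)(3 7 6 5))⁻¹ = (0 8)(1 4 2)(3 5 6 7)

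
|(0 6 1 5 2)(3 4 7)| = 15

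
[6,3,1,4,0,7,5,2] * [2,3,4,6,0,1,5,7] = [5,6,3,0,2,7,1,4]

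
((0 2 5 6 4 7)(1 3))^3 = (0 6)(1 3)(2 4)(5 7)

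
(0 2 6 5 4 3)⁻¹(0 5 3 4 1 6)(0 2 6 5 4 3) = (0 3 1 5 2 4)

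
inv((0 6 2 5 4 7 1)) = (0 1 7 4 5 2 6)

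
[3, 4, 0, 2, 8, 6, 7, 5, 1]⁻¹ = [2, 8, 3, 0, 1, 7, 5, 6, 4]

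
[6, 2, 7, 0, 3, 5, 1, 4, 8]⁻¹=[3, 6, 1, 4, 7, 5, 0, 2, 8]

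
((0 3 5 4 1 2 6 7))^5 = (0 2 5 7 1 3 6 4)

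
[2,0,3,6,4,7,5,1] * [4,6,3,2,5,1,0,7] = [3,4,2,0,5,7,1,6]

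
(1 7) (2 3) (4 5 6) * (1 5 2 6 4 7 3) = (1 3 6 7 5 4 2) 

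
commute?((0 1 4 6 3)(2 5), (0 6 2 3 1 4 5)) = no:(0 1 4 6 3)(2 5)*(0 6 2 3 1 4 5) = (0 4 2)(1 5 3 6), (0 6 2 3 1 4 5)*(0 1 4 6 3)(2 5) = (0 3 4 2)(1 6 5)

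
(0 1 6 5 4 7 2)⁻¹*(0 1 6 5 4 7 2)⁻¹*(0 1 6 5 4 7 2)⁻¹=(0 4 1 7 6 2 5)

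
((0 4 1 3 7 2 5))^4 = (0 7 4 2 1 5 3)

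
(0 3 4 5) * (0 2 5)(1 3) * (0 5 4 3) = (0 1)(2 4 5)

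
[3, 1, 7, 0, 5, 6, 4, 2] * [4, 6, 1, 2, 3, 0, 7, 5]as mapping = [0→2, 1→6, 2→5, 3→4, 4→0, 5→7, 6→3, 7→1]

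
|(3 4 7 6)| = 4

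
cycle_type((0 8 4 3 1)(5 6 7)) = 3.5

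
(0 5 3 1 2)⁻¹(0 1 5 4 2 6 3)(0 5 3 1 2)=(0 6 1 5 2 3 4)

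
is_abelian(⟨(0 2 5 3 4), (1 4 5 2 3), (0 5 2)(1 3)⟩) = no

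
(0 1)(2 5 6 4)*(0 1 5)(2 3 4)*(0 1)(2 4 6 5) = (0 2 1)(3 6 4)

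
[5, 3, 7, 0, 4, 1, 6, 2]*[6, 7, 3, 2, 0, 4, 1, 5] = [4, 2, 5, 6, 0, 7, 1, 3]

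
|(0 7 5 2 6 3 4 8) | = 8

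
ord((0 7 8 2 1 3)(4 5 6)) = 6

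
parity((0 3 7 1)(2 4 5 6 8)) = odd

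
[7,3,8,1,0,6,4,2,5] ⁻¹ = [4,3,7,1,6,8,5,0,2] 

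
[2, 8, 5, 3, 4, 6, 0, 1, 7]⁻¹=[6, 7, 0, 3, 4, 2, 5, 8, 1]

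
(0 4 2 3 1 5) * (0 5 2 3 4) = (1 2 4 3)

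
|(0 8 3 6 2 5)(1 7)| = 6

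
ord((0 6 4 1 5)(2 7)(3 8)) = 10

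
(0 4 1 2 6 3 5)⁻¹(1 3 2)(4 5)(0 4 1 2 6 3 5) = (0 1)(2 5 6)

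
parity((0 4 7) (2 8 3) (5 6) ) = odd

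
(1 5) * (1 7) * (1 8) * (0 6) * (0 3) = (0 6 3)(1 5 7 8)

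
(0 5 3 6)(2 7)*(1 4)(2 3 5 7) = (0 7 3 6)(1 4)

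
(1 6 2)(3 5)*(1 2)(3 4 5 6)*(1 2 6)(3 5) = (1 5 4 3)(2 6)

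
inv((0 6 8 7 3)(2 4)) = (0 3 7 8 6)(2 4)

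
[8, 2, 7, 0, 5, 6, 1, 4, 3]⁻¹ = [3, 6, 1, 8, 7, 4, 5, 2, 0]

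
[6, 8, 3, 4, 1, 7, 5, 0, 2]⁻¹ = [7, 4, 8, 2, 3, 6, 0, 5, 1]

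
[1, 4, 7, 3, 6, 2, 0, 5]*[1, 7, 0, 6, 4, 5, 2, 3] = [7, 4, 3, 6, 2, 0, 1, 5] 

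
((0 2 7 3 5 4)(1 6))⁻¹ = (0 4 5 3 7 2)(1 6)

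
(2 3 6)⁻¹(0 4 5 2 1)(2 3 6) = (0 4 5 3 1)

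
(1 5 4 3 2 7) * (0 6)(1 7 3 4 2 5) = (0 6)(2 3 5)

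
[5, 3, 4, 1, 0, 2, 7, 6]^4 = [0, 1, 2, 3, 4, 5, 6, 7]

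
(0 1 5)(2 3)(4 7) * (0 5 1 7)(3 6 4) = (0 7 3 2 6 4)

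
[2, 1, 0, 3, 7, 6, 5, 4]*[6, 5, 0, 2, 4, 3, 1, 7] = [0, 5, 6, 2, 7, 1, 3, 4]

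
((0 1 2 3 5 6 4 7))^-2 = (0 4 5 2)(1 7 6 3)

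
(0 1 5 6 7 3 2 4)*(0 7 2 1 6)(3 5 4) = (0 6 2 3 1 4 7 5)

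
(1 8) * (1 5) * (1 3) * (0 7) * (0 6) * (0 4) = (0 7 6 4)(1 8 5 3)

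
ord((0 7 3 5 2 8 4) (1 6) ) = 14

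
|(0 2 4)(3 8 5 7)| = 12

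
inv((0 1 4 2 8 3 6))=(0 6 3 8 2 4 1)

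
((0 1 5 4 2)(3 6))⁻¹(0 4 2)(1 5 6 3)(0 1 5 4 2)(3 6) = (0 1 2)(3 6 5 4)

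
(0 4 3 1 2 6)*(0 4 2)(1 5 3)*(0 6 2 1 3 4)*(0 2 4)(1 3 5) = (0 3 1 6 2 4 5)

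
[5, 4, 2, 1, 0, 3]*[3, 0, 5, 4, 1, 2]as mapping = [0→2, 1→1, 2→5, 3→0, 4→3, 5→4]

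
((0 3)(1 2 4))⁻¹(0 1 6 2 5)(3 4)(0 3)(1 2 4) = (0 1)(2 6 4 5 3)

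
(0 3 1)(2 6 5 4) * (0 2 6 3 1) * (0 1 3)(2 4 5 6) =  (0 3 1 4 2)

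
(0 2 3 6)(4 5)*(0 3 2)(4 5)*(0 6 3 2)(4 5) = (0 6 2)(4 5)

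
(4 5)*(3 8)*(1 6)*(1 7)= (1 6 7)(3 8)(4 5)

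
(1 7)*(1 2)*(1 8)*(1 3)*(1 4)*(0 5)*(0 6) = (0 5 6)(1 7 2 8 3 4)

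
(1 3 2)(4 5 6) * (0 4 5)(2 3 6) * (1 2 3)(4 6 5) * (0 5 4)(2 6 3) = (0 3 1 4 5 2 6)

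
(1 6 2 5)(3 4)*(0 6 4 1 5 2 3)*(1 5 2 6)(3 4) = (0 1 3 5 2 6 4)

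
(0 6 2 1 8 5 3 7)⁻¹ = (0 7 3 5 8 1 2 6)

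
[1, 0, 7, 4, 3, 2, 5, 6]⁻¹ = [1, 0, 5, 4, 3, 6, 7, 2]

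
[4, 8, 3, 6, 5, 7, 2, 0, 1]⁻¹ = [7, 8, 6, 2, 0, 4, 3, 5, 1]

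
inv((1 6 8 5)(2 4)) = (1 5 8 6)(2 4)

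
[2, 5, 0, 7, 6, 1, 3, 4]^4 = [0, 1, 2, 3, 4, 5, 6, 7]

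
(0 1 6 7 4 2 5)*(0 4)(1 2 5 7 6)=(0 2 7)(4 5)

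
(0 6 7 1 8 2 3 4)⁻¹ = (0 4 3 2 8 1 7 6)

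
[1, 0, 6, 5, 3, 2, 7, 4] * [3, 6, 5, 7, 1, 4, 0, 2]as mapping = [0→6, 1→3, 2→0, 3→4, 4→7, 5→5, 6→2, 7→1]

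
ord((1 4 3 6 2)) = 5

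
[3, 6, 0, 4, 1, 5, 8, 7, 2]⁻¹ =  [2, 4, 8, 0, 3, 5, 1, 7, 6]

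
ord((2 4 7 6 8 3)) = 6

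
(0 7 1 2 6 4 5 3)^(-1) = (0 3 5 4 6 2 1 7)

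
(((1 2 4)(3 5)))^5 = (1 4 2)(3 5)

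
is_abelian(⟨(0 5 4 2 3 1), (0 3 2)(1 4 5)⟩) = no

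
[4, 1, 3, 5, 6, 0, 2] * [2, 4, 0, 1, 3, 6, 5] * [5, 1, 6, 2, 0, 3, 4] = [2, 0, 1, 4, 3, 6, 5]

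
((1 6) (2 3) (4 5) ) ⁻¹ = (1 6) (2 3) (4 5) 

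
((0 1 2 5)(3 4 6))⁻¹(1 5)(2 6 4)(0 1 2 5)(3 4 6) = (0 2)(3 6 5)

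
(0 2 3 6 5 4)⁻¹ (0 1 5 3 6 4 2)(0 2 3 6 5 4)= (0 3 2 1 4 6 5)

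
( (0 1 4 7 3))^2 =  (0 4 3 1 7)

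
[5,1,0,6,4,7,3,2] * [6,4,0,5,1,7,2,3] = [7,4,6,2,1,3,5,0]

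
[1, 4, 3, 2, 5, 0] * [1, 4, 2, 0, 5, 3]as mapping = [0→4, 1→5, 2→0, 3→2, 4→3, 5→1]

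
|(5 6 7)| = 3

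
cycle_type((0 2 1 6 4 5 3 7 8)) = 9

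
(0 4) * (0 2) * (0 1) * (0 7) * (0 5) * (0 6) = (0 4 2 1 7 5 6)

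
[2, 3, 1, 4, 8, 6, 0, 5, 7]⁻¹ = [6, 2, 0, 1, 3, 7, 5, 8, 4]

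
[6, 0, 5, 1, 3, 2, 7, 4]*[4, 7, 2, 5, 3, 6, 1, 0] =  [1, 4, 6, 7, 5, 2, 0, 3]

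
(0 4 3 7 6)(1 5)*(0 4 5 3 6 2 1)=(0 5)(1 3 7 2)(4 6)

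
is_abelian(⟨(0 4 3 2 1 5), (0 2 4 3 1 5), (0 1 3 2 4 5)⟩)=no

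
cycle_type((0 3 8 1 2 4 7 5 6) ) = 9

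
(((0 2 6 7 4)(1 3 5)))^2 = (0 6 4 2 7)(1 5 3)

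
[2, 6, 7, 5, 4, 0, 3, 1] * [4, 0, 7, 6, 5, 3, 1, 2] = [7, 1, 2, 3, 5, 4, 6, 0]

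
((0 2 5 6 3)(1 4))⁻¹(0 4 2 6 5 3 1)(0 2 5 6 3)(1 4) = (0 4 2 1 5 3 6)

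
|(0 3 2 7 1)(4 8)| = 10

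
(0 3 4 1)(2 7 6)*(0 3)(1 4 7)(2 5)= (1 3 7 6 5 2)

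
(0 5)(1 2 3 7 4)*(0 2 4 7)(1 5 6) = (0 6 1 4 5 2 3)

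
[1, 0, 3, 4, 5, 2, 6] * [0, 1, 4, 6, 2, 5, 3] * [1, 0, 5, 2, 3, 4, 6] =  [0, 1, 6, 5, 4, 3, 2]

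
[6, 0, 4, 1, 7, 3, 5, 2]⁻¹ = [1, 3, 7, 5, 2, 6, 0, 4]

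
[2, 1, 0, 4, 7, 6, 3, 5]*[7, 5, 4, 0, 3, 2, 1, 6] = [4, 5, 7, 3, 6, 1, 0, 2] 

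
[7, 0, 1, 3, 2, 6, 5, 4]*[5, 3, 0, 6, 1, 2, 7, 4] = [4, 5, 3, 6, 0, 7, 2, 1]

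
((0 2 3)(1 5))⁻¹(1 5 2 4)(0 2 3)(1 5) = (1 3 4 5)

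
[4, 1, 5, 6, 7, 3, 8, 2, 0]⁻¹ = [8, 1, 7, 5, 0, 2, 3, 4, 6]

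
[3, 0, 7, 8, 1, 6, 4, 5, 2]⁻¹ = [1, 4, 8, 0, 6, 7, 5, 2, 3]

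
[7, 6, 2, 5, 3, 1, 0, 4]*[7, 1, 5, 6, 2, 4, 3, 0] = [0, 3, 5, 4, 6, 1, 7, 2]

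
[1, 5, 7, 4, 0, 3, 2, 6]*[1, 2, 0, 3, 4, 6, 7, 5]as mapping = [0→2, 1→6, 2→5, 3→4, 4→1, 5→3, 6→0, 7→7]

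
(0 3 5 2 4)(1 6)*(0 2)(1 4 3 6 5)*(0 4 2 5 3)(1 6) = (0 1 3 6 2)(4 5)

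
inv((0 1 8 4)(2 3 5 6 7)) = (0 4 8 1)(2 7 6 5 3)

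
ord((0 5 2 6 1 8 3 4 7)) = 9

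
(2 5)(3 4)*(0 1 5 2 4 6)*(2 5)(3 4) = (0 1 2 5 3 6)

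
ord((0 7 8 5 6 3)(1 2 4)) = 6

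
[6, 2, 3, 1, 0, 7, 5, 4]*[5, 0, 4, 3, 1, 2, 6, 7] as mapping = [0→6, 1→4, 2→3, 3→0, 4→5, 5→7, 6→2, 7→1] 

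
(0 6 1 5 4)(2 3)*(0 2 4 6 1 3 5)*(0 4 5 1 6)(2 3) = (0 6 2 1 4 3 5)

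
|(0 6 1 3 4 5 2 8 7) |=9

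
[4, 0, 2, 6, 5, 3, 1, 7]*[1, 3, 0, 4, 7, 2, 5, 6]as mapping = [0→7, 1→1, 2→0, 3→5, 4→2, 5→4, 6→3, 7→6]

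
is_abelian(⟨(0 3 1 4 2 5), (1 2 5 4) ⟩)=no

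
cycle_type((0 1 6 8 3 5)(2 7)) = 2.6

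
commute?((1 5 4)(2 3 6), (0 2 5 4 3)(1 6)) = no:(1 5 4)(2 3 6) * (0 2 5 4 3)(1 6) = (0 2)(1 4 6 5 3), (0 2 5 4 3)(1 6) * (1 5 4)(2 3 6) = (0 3)(1 2 4 6 5)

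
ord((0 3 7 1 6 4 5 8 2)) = 9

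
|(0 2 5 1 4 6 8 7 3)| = 9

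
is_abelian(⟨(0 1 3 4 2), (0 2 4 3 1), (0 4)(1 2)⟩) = no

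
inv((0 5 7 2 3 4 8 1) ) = (0 1 8 4 3 2 7 5) 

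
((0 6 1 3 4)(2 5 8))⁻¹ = (0 4 3 1 6)(2 8 5)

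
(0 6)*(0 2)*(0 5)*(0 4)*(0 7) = (0 6 2 5 4 7)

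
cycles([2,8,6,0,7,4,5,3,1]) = (0 2 6 5 4 7 3)(1 8)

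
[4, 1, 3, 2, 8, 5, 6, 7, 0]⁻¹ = [8, 1, 3, 2, 0, 5, 6, 7, 4]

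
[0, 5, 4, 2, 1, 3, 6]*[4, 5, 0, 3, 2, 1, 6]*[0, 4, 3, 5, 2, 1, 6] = [2, 4, 3, 0, 1, 5, 6]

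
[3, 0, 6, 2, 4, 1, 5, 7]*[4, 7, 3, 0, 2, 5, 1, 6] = [0, 4, 1, 3, 2, 7, 5, 6]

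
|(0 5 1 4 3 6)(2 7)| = 6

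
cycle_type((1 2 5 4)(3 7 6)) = 3.4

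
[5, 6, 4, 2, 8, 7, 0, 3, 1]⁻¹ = [6, 8, 3, 7, 2, 0, 1, 5, 4]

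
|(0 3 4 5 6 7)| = 6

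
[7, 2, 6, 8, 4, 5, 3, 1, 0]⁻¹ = [8, 7, 1, 6, 4, 5, 2, 0, 3]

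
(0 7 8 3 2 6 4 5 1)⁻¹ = (0 1 5 4 6 2 3 8 7)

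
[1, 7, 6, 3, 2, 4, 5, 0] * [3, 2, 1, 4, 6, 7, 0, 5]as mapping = [0→2, 1→5, 2→0, 3→4, 4→1, 5→6, 6→7, 7→3]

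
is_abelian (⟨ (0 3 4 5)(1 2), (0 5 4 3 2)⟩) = no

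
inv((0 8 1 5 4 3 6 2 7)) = (0 7 2 6 3 4 5 1 8)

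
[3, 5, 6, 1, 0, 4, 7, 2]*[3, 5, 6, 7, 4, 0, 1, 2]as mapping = [0→7, 1→0, 2→1, 3→5, 4→3, 5→4, 6→2, 7→6]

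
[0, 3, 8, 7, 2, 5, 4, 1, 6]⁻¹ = [0, 7, 4, 1, 6, 5, 8, 3, 2]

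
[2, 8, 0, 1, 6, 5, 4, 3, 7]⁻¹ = [2, 3, 0, 7, 6, 5, 4, 8, 1]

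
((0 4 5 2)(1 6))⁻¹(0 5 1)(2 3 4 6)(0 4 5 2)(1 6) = (0 3 5 1)(2 6 4)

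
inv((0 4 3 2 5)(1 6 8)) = (0 5 2 3 4)(1 8 6)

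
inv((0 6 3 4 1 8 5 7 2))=(0 2 7 5 8 1 4 3 6)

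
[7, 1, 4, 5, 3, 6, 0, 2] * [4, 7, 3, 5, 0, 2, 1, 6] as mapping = [0→6, 1→7, 2→0, 3→2, 4→5, 5→1, 6→4, 7→3] 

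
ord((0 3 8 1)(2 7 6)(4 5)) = 12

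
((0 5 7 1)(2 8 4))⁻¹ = (0 1 7 5)(2 4 8)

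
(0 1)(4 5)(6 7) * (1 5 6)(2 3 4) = (0 5 2 3 4 6 7 1)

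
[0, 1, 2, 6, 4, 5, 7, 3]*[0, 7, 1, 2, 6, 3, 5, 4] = [0, 7, 1, 5, 6, 3, 4, 2]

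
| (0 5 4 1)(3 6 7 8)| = 4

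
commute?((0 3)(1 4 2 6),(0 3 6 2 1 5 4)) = no:(0 3)(1 4 2 6) * (0 3 6 2 1 5 4) = (0 6 5 4 1),(0 3 6 2 1 5 4) * (0 3)(1 4 2 6) = (1 5 2 4 3)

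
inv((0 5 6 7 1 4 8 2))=(0 2 8 4 1 7 6 5)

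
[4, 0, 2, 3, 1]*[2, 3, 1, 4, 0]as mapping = [0→0, 1→2, 2→1, 3→4, 4→3]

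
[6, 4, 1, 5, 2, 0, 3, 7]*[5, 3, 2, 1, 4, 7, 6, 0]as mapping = [0→6, 1→4, 2→3, 3→7, 4→2, 5→5, 6→1, 7→0]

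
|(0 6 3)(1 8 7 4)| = 12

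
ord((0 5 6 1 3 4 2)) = 7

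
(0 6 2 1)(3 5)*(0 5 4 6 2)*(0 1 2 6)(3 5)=(0 6 1 3 4)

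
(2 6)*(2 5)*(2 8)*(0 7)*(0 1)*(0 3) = (0 7 1 3) (2 6 5 8) 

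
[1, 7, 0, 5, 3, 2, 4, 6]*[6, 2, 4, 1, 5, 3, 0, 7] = [2, 7, 6, 3, 1, 4, 5, 0]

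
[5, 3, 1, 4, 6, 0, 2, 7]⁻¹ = [5, 2, 6, 1, 3, 0, 4, 7]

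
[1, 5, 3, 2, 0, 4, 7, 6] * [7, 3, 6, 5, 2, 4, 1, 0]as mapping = [0→3, 1→4, 2→5, 3→6, 4→7, 5→2, 6→0, 7→1]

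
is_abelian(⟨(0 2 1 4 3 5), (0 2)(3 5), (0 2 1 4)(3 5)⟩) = no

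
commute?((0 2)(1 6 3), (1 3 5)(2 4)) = no:(0 2)(1 6 3) * (1 3 5)(2 4) = (0 4 2)(1 6 5), (1 3 5)(2 4) * (0 2)(1 6 3) = (0 2 4)(3 5 6)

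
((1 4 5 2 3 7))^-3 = (1 2)(3 4)(5 7)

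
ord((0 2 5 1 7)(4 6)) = 10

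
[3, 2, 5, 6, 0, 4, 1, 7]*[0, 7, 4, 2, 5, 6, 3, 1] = [2, 4, 6, 3, 0, 5, 7, 1]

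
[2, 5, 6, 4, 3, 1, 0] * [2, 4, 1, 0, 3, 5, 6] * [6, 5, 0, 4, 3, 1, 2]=[5, 1, 2, 4, 6, 3, 0]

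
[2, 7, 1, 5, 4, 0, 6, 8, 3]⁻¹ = [5, 2, 0, 8, 4, 3, 6, 1, 7]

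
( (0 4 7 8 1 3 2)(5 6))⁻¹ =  (0 2 3 1 8 7 4)(5 6)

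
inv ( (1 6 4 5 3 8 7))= (1 7 8 3 5 4 6)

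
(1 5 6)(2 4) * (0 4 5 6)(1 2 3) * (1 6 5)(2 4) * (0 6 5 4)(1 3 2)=(0 1 4 2 3 5 6)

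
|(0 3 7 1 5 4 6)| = 7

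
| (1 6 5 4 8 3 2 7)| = 8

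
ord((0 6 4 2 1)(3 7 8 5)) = 20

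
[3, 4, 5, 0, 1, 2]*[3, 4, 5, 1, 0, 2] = [1, 0, 2, 3, 4, 5]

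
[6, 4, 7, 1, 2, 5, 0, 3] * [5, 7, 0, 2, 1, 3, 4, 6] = [4, 1, 6, 7, 0, 3, 5, 2]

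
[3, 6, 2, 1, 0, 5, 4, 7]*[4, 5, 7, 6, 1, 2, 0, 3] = [6, 0, 7, 5, 4, 2, 1, 3]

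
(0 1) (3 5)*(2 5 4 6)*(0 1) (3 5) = (2 3 4 6) 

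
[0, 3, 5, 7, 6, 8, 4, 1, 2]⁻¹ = [0, 7, 8, 1, 6, 2, 4, 3, 5]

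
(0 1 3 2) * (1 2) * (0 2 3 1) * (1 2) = (0 3)(1 2)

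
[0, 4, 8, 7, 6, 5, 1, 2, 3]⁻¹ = [0, 6, 7, 8, 1, 5, 4, 3, 2]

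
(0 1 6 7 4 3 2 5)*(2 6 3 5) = (0 1 3 6 7 4 5) 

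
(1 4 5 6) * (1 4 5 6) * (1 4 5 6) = (1 6 5 4) 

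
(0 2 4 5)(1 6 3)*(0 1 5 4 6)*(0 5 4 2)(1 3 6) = (1 5 3 4 2)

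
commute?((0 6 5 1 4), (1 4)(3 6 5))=no:(0 6 5 1 4) * (1 4)(3 6 5)=(0 5 4)(3 6), (1 4)(3 6 5) * (0 6 5 1 4)=(0 6 1)(3 5)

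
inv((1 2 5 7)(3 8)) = (1 7 5 2)(3 8)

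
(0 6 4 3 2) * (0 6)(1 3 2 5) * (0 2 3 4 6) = (0 2)(1 4 3 5)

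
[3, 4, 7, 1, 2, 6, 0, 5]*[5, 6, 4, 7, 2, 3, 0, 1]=[7, 2, 1, 6, 4, 0, 5, 3] 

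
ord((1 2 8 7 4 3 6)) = 7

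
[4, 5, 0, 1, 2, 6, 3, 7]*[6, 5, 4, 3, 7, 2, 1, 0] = [7, 2, 6, 5, 4, 1, 3, 0]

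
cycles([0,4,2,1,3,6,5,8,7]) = (1 4 3)(5 6)(7 8)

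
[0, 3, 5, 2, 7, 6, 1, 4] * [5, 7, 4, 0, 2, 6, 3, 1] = [5, 0, 6, 4, 1, 3, 7, 2] 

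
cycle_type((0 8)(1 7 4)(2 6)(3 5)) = 2^3.3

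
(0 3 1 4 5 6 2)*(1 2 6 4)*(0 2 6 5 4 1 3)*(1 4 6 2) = (1 3 2)(4 6 5)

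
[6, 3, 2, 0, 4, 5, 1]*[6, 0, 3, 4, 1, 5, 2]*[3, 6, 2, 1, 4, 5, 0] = [2, 4, 1, 0, 6, 5, 3]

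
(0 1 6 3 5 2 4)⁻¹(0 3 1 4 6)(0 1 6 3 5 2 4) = (0 3 1 5 6)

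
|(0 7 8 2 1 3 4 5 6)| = 9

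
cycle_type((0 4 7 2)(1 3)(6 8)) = 2^2.4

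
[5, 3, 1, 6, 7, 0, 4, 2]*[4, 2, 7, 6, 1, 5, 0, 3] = [5, 6, 2, 0, 3, 4, 1, 7]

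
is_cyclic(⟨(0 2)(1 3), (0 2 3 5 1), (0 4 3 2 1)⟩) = no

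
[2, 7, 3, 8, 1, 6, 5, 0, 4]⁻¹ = [7, 4, 0, 2, 8, 6, 5, 1, 3]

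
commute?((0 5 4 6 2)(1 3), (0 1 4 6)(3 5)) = no:(0 5 4 6 2)(1 3) * (0 1 4 6)(3 5) = (0 3 4)(1 5 6 2), (0 1 4 6)(3 5) * (0 5 4 6 2)(1 3) = (0 3 4 2)(1 6 5)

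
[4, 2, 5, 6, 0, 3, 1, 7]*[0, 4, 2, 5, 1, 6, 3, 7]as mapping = [0→1, 1→2, 2→6, 3→3, 4→0, 5→5, 6→4, 7→7]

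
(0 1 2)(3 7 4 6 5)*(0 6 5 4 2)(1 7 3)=(0 7 2 6 4 5 1)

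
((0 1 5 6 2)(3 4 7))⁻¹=(0 2 6 5 1)(3 7 4)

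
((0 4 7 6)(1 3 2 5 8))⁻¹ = (0 6 7 4)(1 8 5 2 3)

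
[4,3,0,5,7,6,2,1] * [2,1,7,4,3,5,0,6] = [3,4,2,5,6,0,7,1]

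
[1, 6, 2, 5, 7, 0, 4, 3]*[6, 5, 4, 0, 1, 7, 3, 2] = [5, 3, 4, 7, 2, 6, 1, 0]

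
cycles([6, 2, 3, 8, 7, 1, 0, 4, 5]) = (0 6)(1 2 3 8 5)(4 7)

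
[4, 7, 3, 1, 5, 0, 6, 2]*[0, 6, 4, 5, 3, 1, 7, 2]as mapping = [0→3, 1→2, 2→5, 3→6, 4→1, 5→0, 6→7, 7→4]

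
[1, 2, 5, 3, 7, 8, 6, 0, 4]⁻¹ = [7, 0, 1, 3, 8, 2, 6, 4, 5]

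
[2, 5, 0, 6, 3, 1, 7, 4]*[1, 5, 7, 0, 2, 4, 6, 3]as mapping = [0→7, 1→4, 2→1, 3→6, 4→0, 5→5, 6→3, 7→2]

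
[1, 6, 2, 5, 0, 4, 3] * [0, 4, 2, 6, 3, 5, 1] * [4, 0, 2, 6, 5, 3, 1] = [5, 0, 2, 3, 4, 6, 1]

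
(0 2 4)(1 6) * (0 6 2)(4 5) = (1 2 5 4 6)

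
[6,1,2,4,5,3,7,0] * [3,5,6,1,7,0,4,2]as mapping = [0→4,1→5,2→6,3→7,4→0,5→1,6→2,7→3]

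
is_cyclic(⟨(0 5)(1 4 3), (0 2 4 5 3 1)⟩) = no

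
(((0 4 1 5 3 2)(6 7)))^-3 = (0 5)(1 2)(3 4)(6 7)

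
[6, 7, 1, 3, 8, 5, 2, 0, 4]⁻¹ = [7, 2, 6, 3, 8, 5, 0, 1, 4]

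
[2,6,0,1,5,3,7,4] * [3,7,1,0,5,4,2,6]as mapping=[0→1,1→2,2→3,3→7,4→4,5→0,6→6,7→5]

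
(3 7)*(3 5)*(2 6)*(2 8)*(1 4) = (1 4)(2 6 8)(3 7 5)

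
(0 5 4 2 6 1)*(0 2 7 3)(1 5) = (0 1 2 6 5 4 7 3)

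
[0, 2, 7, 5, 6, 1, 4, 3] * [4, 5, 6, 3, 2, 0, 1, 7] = [4, 6, 7, 0, 1, 5, 2, 3]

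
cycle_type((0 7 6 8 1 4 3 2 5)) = 9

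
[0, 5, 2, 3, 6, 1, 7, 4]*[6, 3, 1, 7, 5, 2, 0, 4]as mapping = [0→6, 1→2, 2→1, 3→7, 4→0, 5→3, 6→4, 7→5]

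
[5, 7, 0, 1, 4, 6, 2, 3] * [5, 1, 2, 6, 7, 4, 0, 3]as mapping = [0→4, 1→3, 2→5, 3→1, 4→7, 5→0, 6→2, 7→6]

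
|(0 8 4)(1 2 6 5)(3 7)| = 12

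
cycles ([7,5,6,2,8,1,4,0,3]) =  (0 7)(1 5)(2 6 4 8 3)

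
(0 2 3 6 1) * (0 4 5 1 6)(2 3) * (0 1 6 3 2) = (0 2)(1 4 5 6 3)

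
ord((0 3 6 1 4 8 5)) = 7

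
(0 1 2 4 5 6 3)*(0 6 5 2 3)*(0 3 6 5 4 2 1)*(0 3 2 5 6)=(0 3 6 2 5 4 1)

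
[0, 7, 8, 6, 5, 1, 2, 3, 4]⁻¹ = [0, 5, 6, 7, 8, 4, 3, 1, 2]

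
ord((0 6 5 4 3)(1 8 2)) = 15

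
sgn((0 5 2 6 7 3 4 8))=-1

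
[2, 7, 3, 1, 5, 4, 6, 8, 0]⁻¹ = [8, 3, 0, 2, 5, 4, 6, 1, 7]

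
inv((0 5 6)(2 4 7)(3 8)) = (0 6 5)(2 7 4)(3 8)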